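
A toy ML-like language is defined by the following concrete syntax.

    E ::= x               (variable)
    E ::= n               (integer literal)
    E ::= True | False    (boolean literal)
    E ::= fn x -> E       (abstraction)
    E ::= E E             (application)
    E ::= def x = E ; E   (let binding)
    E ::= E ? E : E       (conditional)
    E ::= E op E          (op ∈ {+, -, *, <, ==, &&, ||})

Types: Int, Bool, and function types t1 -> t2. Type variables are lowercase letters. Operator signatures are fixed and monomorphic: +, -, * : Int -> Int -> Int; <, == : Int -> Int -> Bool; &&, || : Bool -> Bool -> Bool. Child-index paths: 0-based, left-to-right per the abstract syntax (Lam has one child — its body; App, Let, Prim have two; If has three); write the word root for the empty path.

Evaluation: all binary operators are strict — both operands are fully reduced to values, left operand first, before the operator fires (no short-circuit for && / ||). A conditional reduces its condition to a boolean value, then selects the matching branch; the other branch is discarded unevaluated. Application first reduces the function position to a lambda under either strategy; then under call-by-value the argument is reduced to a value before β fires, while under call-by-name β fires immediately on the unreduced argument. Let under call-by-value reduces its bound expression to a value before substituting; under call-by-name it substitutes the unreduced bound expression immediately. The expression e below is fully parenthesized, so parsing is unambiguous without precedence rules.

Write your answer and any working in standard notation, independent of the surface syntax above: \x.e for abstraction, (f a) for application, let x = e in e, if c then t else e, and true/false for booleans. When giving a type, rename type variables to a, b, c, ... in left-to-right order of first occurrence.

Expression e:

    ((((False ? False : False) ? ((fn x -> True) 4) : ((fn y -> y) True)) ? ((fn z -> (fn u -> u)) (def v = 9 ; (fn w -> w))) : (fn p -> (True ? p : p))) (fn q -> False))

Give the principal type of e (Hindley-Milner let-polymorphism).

Derivation:
  unify Bool ~ Bool
  unify Bool ~ Bool
  unify Bool ~ Bool
\x._ : a -> Bool
  unify a -> Bool ~ Int -> b
  unify a ~ Int
  unify Bool ~ b
_ _ : Bool
y : c
\y._ : c -> c
  unify c -> c ~ Bool -> d
  unify c ~ Bool
  unify Bool ~ d
_ _ : Bool
  unify Bool ~ Bool
  unify Bool ~ Bool
u : f
\u._ : f -> f
\z._ : e -> f -> f
let v : Int
w : g
\w._ : g -> g
  unify e -> f -> f ~ (g -> g) -> h
  unify e ~ g -> g
  unify f -> f ~ h
_ _ : f -> f
  unify Bool ~ Bool
p : i
p : i
  unify i ~ i
\p._ : i -> i
  unify f -> f ~ i -> i
  unify f ~ i
  unify i ~ i
\q._ : j -> Bool
  unify i -> i ~ (j -> Bool) -> k
  unify i ~ j -> Bool
  unify j -> Bool ~ k
_ _ : j -> Bool

Answer: a -> Bool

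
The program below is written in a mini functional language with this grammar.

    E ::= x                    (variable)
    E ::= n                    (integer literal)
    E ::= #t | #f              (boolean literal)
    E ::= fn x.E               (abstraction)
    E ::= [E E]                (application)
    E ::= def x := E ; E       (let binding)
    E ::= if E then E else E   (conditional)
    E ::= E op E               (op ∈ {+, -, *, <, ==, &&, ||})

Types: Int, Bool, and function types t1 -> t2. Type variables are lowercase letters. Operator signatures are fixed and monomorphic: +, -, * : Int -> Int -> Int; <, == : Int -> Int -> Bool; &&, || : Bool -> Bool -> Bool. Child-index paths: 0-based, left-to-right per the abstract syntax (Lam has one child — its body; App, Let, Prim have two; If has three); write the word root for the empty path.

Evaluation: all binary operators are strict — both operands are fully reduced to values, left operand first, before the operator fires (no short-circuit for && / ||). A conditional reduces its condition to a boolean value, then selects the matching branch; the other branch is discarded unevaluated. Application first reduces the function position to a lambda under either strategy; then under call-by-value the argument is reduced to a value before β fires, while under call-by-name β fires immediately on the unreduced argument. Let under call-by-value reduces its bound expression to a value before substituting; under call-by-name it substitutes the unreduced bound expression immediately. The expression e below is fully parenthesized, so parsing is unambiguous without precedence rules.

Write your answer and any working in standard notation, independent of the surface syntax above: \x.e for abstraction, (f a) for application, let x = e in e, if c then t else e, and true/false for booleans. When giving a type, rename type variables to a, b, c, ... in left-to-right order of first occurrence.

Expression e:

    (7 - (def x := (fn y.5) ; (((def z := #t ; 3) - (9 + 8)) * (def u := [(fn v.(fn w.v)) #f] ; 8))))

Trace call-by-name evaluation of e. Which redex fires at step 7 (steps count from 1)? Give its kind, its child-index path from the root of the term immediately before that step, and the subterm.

Trace:
step 0: (7 - (let x = (\y.5) in (((let z = true in 3) - (9 + 8)) * (let u = ((\v.(\w.v)) false) in 8))))
step 1: [let@1] (7 - (((let z = true in 3) - (9 + 8)) * (let u = ((\v.(\w.v)) false) in 8)))
step 2: [let@1.0.0] (7 - ((3 - (9 + 8)) * (let u = ((\v.(\w.v)) false) in 8)))
step 3: [delta@1.0.1] (7 - ((3 - 17) * (let u = ((\v.(\w.v)) false) in 8)))
step 4: [delta@1.0] (7 - (-14 * (let u = ((\v.(\w.v)) false) in 8)))
step 5: [let@1.1] (7 - (-14 * 8))
step 6: [delta@1] (7 - -112)
step 7: [delta@root] 119

Answer: delta at root : (7 - -112)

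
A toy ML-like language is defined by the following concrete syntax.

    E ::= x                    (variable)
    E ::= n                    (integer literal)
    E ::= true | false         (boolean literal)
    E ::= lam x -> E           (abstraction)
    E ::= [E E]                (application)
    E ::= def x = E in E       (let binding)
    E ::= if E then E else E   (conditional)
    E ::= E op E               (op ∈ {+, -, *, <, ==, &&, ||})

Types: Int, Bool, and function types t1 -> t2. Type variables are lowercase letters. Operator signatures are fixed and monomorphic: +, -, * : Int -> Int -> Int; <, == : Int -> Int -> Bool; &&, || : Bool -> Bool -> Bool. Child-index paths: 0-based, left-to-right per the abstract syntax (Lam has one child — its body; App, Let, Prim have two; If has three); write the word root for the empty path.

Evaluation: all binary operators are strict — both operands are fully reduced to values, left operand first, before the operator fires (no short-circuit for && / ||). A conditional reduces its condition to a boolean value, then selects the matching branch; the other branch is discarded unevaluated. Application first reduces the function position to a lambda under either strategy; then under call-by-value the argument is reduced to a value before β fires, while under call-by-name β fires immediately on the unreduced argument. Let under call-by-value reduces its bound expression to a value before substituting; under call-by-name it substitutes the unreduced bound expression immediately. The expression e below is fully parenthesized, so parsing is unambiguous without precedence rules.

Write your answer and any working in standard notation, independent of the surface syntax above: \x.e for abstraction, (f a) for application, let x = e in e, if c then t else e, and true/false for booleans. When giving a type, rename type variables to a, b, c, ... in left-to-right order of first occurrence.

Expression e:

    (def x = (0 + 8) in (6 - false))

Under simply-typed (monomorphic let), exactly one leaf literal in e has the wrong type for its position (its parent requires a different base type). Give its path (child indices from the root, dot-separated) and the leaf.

Derivation:
  unify Int ~ Int
  unify Int ~ Int
let x : Int
  unify Int ~ Int
  unify Bool ~ Int
  FAIL: mismatch Bool ~ Int

Answer: 1.1 : false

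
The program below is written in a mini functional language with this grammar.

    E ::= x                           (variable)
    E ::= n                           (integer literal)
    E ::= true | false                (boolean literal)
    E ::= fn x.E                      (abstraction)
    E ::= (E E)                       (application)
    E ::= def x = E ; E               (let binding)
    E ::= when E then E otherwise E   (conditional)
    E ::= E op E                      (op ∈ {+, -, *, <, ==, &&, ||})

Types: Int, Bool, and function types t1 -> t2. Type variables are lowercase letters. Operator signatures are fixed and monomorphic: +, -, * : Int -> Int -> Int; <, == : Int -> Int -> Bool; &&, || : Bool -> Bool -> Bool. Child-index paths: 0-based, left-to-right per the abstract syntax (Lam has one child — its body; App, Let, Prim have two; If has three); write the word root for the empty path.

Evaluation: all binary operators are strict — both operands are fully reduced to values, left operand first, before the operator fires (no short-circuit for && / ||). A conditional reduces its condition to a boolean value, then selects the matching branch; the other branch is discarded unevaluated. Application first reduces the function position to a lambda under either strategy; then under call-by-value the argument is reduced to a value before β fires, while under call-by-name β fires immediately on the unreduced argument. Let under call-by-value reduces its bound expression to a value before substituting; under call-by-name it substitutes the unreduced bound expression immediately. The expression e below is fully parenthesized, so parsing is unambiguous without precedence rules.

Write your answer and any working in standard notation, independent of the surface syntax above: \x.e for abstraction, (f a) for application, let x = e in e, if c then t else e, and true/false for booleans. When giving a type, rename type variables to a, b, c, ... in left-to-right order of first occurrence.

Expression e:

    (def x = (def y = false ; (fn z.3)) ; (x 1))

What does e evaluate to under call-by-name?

Working:
step 0: (let x = (let y = false in (\z.3)) in (x 1))
step 1: [let@root] ((let y = false in (\z.3)) 1)
step 2: [let@0] ((\z.3) 1)
step 3: [beta@root] 3

Answer: 3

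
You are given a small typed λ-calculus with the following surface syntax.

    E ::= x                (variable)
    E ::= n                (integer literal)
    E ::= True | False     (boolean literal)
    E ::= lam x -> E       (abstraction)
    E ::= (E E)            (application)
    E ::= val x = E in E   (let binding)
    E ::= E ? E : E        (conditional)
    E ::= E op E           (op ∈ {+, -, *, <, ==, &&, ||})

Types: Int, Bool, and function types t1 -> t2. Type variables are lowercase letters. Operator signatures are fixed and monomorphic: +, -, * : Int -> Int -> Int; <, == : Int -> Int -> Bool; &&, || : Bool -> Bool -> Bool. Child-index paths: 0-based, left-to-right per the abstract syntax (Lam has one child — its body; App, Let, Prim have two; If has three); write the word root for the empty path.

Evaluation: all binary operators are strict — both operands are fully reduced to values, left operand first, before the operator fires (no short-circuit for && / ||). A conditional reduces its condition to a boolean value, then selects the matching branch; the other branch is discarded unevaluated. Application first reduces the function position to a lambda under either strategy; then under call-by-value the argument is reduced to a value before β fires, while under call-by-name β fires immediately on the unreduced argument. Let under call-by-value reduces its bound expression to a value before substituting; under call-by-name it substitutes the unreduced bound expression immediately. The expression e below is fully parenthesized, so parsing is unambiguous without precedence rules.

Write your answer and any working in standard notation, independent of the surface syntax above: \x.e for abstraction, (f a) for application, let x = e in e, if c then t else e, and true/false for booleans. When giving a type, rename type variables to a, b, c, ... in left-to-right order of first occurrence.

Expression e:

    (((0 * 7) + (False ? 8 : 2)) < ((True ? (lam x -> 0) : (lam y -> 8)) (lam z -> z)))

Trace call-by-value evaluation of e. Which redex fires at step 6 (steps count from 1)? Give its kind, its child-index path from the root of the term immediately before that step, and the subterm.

Trace:
step 0: (((0 * 7) + (if false then 8 else 2)) < ((if true then (\x.0) else (\y.8)) (\z.z)))
step 1: [delta@0.0] ((0 + (if false then 8 else 2)) < ((if true then (\x.0) else (\y.8)) (\z.z)))
step 2: [if@0.1] ((0 + 2) < ((if true then (\x.0) else (\y.8)) (\z.z)))
step 3: [delta@0] (2 < ((if true then (\x.0) else (\y.8)) (\z.z)))
step 4: [if@1.0] (2 < ((\x.0) (\z.z)))
step 5: [beta@1] (2 < 0)
step 6: [delta@root] false

Answer: delta at root : (2 < 0)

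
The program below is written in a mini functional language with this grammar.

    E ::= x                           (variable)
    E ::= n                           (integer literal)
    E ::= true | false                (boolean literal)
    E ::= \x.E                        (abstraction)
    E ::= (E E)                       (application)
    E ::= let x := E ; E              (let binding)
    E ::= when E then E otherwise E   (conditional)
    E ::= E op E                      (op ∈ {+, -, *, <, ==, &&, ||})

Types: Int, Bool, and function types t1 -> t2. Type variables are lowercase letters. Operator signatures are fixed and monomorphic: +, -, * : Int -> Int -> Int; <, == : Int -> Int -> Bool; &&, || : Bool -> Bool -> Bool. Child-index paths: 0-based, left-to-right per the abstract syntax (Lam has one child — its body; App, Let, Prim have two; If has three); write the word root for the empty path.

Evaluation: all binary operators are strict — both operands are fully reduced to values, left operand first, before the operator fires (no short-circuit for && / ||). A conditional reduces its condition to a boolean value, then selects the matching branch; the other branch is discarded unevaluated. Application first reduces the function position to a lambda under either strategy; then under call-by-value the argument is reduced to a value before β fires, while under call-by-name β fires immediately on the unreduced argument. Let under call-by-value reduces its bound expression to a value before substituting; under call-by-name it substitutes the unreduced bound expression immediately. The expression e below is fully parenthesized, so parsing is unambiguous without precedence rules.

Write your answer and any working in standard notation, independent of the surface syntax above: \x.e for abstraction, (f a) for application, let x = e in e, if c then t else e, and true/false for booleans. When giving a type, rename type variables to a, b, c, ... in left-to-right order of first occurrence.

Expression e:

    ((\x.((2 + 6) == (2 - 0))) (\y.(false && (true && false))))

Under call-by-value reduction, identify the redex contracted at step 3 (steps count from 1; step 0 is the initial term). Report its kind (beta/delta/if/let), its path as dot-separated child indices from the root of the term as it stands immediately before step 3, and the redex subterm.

Trace:
step 0: ((\x.((2 + 6) == (2 - 0))) (\y.(false && (true && false))))
step 1: [beta@root] ((2 + 6) == (2 - 0))
step 2: [delta@0] (8 == (2 - 0))
step 3: [delta@1] (8 == 2)

Answer: delta at 1 : (2 - 0)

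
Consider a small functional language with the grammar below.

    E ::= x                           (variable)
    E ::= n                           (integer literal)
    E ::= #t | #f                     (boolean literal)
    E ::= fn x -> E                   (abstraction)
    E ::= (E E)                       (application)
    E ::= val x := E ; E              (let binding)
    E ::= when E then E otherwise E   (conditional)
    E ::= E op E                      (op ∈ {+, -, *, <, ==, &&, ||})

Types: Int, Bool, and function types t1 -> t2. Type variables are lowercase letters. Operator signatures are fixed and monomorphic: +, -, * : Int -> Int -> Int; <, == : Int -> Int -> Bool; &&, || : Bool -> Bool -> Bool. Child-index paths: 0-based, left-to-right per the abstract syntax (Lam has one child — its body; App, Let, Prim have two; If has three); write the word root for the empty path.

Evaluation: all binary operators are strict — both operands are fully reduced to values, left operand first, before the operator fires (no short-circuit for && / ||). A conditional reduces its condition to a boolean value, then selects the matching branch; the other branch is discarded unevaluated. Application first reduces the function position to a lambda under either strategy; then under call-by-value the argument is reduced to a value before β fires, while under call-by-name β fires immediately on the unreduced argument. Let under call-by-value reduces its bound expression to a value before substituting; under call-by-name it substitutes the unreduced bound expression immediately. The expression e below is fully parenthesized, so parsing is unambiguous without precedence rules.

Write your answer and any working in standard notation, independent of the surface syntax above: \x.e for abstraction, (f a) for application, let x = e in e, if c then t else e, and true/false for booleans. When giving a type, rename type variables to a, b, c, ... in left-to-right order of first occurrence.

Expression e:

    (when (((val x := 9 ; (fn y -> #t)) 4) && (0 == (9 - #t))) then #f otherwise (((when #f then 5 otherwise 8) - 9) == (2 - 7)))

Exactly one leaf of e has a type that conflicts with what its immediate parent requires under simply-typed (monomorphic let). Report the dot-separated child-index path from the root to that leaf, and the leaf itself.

Answer: 0.1.1.1 : true

Working:
let x : Int
\y._ : a -> Bool
  unify a -> Bool ~ Int -> b
  unify a ~ Int
  unify Bool ~ b
_ _ : Bool
  unify Bool ~ Bool
  unify Int ~ Int
  unify Int ~ Int
  unify Bool ~ Int
  FAIL: mismatch Bool ~ Int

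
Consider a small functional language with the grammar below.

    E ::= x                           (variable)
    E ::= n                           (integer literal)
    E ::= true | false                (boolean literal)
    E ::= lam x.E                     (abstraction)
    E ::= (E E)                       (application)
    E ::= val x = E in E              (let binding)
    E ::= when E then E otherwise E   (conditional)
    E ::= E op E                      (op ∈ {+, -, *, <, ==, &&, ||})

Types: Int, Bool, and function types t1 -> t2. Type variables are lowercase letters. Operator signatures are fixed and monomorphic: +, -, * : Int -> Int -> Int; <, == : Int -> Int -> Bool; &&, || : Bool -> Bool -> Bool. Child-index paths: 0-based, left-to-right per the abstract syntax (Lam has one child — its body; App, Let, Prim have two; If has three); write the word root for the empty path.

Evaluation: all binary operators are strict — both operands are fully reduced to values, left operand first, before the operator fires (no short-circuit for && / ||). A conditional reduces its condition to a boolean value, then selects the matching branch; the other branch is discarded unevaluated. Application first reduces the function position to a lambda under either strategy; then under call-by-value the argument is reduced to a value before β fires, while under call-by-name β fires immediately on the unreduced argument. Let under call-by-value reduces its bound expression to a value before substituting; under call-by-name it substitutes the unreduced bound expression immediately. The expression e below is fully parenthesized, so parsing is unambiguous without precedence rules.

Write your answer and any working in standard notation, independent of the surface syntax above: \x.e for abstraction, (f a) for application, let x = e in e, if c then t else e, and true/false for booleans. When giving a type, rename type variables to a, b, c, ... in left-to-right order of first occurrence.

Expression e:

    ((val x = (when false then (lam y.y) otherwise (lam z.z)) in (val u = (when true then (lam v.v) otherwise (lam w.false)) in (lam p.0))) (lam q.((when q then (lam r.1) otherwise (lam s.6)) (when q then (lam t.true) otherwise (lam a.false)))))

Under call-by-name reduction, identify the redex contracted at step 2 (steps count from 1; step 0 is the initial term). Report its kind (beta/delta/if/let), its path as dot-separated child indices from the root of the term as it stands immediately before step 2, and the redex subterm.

Derivation:
step 0: ((let x = (if false then (\y.y) else (\z.z)) in (let u = (if true then (\v.v) else (\w.false)) in (\p.0))) (\q.((if q then (\r.1) else (\s.6)) (if q then (\t.true) else (\a.false)))))
step 1: [let@0] ((let u = (if true then (\v.v) else (\w.false)) in (\p.0)) (\q.((if q then (\r.1) else (\s.6)) (if q then (\t.true) else (\a.false)))))
step 2: [let@0] ((\p.0) (\q.((if q then (\r.1) else (\s.6)) (if q then (\t.true) else (\a.false)))))

Answer: let at 0 : (let u = (if true then (\v.v) else (\w.false)) in (\p.0))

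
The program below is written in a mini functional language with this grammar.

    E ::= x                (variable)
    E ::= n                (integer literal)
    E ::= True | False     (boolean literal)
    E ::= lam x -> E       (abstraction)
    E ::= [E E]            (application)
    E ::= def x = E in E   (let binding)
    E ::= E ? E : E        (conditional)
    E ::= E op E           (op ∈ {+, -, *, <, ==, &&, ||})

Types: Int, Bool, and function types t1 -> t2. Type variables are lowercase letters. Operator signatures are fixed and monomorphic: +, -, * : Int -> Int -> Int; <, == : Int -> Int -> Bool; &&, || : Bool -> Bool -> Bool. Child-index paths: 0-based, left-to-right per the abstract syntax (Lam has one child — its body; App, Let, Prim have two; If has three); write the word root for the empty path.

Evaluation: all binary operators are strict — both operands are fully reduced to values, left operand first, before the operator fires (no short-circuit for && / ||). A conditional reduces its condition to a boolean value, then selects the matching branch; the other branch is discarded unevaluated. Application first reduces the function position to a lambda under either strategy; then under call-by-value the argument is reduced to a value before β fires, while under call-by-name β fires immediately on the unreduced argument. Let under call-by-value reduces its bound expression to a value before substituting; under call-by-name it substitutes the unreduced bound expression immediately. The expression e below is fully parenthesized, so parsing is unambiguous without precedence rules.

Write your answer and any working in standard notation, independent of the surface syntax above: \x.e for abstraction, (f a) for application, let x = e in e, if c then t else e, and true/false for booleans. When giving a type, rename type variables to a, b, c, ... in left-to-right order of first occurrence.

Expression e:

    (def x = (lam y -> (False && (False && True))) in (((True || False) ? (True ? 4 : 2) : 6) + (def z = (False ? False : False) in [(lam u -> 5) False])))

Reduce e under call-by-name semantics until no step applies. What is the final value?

Working:
step 0: (let x = (\y.(false && (false && true))) in ((if (true || false) then (if true then 4 else 2) else 6) + (let z = (if false then false else false) in ((\u.5) false))))
step 1: [let@root] ((if (true || false) then (if true then 4 else 2) else 6) + (let z = (if false then false else false) in ((\u.5) false)))
step 2: [delta@0.0] ((if true then (if true then 4 else 2) else 6) + (let z = (if false then false else false) in ((\u.5) false)))
step 3: [if@0] ((if true then 4 else 2) + (let z = (if false then false else false) in ((\u.5) false)))
step 4: [if@0] (4 + (let z = (if false then false else false) in ((\u.5) false)))
step 5: [let@1] (4 + ((\u.5) false))
step 6: [beta@1] (4 + 5)
step 7: [delta@root] 9

Answer: 9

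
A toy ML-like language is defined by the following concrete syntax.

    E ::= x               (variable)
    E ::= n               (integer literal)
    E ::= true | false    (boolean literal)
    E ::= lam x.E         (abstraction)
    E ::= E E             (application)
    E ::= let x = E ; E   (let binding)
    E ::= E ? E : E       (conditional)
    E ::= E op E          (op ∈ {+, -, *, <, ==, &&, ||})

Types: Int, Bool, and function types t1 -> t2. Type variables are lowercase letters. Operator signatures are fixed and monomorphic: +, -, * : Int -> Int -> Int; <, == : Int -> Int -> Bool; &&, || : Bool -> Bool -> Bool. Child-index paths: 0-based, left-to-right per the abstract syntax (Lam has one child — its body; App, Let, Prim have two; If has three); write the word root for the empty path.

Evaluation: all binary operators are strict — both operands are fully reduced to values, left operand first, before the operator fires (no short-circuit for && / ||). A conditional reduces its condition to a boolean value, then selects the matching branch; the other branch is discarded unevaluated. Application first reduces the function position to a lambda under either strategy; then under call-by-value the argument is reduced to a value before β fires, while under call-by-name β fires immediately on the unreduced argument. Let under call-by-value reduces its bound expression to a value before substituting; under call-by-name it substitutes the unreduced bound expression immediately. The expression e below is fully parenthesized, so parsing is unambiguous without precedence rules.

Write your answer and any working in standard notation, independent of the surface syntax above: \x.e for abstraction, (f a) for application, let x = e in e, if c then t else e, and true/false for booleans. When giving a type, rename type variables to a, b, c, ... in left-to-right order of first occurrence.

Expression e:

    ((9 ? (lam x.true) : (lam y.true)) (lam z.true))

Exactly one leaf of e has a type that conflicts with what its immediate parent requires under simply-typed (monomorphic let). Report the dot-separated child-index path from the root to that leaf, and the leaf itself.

Answer: 0.0 : 9

Trace:
  unify Int ~ Bool
  FAIL: mismatch Int ~ Bool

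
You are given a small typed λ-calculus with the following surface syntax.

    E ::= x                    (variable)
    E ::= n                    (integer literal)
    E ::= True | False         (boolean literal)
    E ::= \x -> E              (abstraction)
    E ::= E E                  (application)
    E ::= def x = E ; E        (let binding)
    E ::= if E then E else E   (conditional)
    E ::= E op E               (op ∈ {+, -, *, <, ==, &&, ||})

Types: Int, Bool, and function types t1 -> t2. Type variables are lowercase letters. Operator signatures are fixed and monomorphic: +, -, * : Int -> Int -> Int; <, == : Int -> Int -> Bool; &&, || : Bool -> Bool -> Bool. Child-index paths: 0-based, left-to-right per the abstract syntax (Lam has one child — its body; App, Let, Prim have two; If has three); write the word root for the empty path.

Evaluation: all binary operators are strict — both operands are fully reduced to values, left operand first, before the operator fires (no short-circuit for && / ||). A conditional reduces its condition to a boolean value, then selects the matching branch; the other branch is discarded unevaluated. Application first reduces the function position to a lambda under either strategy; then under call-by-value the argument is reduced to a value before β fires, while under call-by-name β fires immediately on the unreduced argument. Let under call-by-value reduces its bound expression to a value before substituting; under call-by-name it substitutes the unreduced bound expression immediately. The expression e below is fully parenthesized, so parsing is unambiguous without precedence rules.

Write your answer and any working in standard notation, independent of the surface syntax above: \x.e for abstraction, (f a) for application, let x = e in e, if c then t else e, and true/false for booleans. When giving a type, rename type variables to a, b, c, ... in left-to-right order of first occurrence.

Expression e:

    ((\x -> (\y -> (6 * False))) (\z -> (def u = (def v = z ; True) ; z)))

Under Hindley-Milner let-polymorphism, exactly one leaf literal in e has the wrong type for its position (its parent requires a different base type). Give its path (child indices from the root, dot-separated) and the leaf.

Answer: 0.0.0.1 : false

Trace:
  unify Int ~ Int
  unify Bool ~ Int
  FAIL: mismatch Bool ~ Int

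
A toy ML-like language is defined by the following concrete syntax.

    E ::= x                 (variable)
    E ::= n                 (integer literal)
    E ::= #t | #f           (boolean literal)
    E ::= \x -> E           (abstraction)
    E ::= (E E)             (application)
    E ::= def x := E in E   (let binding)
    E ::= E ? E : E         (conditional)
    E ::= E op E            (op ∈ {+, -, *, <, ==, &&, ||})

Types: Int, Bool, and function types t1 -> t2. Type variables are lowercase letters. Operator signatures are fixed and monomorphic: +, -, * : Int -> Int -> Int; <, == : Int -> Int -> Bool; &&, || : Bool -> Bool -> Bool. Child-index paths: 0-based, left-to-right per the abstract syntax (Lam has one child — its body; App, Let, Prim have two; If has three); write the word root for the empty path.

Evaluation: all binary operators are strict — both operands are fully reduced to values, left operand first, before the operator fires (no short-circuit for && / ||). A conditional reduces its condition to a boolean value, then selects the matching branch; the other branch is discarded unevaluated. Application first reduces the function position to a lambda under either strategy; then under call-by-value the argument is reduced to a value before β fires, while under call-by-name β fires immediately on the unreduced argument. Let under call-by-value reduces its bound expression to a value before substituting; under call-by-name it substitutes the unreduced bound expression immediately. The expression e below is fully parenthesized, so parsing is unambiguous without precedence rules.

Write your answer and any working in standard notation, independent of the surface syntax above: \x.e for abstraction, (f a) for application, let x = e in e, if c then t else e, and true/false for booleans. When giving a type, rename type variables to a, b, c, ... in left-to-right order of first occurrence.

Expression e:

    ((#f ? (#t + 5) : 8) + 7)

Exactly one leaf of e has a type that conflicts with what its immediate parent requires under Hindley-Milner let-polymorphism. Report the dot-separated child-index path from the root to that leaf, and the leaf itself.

Answer: 0.1.0 : true

Working:
  unify Bool ~ Bool
  unify Bool ~ Int
  FAIL: mismatch Bool ~ Int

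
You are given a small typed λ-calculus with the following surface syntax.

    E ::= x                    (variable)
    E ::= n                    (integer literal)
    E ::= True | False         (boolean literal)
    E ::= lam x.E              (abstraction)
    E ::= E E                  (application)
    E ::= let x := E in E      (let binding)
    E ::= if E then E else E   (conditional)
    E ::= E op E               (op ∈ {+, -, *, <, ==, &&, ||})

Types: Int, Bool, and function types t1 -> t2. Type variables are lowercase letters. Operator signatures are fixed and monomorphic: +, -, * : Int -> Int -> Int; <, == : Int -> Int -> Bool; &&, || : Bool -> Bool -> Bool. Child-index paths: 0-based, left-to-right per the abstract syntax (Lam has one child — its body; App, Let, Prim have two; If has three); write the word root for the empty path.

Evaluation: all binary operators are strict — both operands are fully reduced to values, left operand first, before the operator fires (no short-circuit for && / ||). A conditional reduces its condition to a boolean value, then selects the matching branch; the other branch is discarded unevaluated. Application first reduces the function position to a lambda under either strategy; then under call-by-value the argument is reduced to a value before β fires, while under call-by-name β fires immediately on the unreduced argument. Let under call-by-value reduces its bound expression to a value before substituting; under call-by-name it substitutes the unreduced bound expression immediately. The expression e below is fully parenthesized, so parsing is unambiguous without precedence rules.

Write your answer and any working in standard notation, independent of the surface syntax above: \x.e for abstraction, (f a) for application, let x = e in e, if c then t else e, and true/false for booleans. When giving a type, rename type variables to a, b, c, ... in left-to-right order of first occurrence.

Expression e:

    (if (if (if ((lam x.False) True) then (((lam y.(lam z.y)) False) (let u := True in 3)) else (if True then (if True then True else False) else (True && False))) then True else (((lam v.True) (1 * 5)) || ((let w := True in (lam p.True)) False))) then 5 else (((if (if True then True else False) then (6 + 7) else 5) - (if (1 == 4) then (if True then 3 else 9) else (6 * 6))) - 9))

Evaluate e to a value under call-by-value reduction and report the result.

Working:
step 0: (if (if (if ((\x.false) true) then (((\y.(\z.y)) false) (let u = true in 3)) else (if true then (if true then true else false) else (true && false))) then true else (((\v.true) (1 * 5)) || ((let w = true in (\p.true)) false))) then 5 else (((if (if true then true else false) then (6 + 7) else 5) - (if (1 == 4) then (if true then 3 else 9) else (6 * 6))) - 9))
step 1: [beta@0.0.0] (if (if (if false then (((\y.(\z.y)) false) (let u = true in 3)) else (if true then (if true then true else false) else (true && false))) then true else (((\v.true) (1 * 5)) || ((let w = true in (\p.true)) false))) then 5 else (((if (if true then true else false) then (6 + 7) else 5) - (if (1 == 4) then (if true then 3 else 9) else (6 * 6))) - 9))
step 2: [if@0.0] (if (if (if true then (if true then true else false) else (true && false)) then true else (((\v.true) (1 * 5)) || ((let w = true in (\p.true)) false))) then 5 else (((if (if true then true else false) then (6 + 7) else 5) - (if (1 == 4) then (if true then 3 else 9) else (6 * 6))) - 9))
step 3: [if@0.0] (if (if (if true then true else false) then true else (((\v.true) (1 * 5)) || ((let w = true in (\p.true)) false))) then 5 else (((if (if true then true else false) then (6 + 7) else 5) - (if (1 == 4) then (if true then 3 else 9) else (6 * 6))) - 9))
step 4: [if@0.0] (if (if true then true else (((\v.true) (1 * 5)) || ((let w = true in (\p.true)) false))) then 5 else (((if (if true then true else false) then (6 + 7) else 5) - (if (1 == 4) then (if true then 3 else 9) else (6 * 6))) - 9))
step 5: [if@0] (if true then 5 else (((if (if true then true else false) then (6 + 7) else 5) - (if (1 == 4) then (if true then 3 else 9) else (6 * 6))) - 9))
step 6: [if@root] 5

Answer: 5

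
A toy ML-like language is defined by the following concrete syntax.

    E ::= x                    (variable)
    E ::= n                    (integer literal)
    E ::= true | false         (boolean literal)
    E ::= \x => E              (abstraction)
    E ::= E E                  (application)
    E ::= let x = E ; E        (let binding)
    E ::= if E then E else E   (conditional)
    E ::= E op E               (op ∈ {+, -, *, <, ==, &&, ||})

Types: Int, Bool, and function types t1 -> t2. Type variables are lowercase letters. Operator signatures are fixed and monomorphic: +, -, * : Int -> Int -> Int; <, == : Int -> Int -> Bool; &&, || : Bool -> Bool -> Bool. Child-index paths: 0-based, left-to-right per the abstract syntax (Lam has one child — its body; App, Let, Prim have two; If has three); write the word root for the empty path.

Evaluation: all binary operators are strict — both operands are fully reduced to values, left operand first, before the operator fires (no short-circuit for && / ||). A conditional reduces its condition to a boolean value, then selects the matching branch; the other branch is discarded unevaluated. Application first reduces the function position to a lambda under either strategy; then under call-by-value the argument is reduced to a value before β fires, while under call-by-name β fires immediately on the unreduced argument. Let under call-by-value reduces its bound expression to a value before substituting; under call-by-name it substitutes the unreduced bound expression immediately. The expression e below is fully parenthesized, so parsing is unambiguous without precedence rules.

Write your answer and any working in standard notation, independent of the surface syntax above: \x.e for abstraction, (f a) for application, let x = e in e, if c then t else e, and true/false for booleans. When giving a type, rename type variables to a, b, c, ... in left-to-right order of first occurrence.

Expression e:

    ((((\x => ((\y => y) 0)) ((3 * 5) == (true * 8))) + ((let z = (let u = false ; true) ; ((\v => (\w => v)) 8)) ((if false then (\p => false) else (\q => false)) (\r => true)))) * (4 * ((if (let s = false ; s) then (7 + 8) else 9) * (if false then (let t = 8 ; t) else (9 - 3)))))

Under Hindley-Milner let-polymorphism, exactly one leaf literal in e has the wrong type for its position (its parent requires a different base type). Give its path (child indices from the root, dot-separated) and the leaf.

Derivation:
y : b
\y._ : b -> b
  unify b -> b ~ Int -> c
  unify b ~ Int
  unify Int ~ c
_ _ : Int
\x._ : a -> Int
  unify Int ~ Int
  unify Int ~ Int
  unify Int ~ Int
  unify Bool ~ Int
  FAIL: mismatch Bool ~ Int

Answer: 0.0.1.1.0 : true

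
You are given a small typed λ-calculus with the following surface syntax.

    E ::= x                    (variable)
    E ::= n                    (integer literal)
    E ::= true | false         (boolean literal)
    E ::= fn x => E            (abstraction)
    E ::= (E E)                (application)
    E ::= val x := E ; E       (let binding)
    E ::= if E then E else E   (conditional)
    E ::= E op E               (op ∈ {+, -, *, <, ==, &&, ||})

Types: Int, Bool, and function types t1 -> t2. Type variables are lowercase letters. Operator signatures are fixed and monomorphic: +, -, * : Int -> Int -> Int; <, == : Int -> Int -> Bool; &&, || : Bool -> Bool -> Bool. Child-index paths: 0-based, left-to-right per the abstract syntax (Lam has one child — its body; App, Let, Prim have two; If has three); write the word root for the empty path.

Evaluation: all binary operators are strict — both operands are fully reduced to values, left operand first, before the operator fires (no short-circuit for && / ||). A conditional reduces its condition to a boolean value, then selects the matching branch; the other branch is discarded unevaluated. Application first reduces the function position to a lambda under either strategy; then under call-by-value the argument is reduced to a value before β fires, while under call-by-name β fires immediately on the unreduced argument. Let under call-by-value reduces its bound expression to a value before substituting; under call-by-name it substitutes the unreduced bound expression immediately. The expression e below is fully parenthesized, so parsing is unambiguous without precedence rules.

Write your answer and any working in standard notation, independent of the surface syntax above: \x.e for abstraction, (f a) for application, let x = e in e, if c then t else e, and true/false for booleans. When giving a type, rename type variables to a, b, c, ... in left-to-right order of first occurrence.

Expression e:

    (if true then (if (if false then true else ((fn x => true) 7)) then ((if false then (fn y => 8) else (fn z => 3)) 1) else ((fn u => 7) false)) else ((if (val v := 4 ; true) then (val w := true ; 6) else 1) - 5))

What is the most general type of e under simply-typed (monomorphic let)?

Answer: Int

Trace:
  unify Bool ~ Bool
  unify Bool ~ Bool
\x._ : a -> Bool
  unify a -> Bool ~ Int -> b
  unify a ~ Int
  unify Bool ~ b
_ _ : Bool
  unify Bool ~ Bool
  unify Bool ~ Bool
  unify Bool ~ Bool
\y._ : c -> Int
\z._ : d -> Int
  unify c -> Int ~ d -> Int
  unify c ~ d
  unify Int ~ Int
  unify d -> Int ~ Int -> e
  unify d ~ Int
  unify Int ~ e
_ _ : Int
\u._ : f -> Int
  unify f -> Int ~ Bool -> g
  unify f ~ Bool
  unify Int ~ g
_ _ : Int
  unify Int ~ Int
let v : Int
  unify Bool ~ Bool
let w : Bool
  unify Int ~ Int
  unify Int ~ Int
  unify Int ~ Int
  unify Int ~ Int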